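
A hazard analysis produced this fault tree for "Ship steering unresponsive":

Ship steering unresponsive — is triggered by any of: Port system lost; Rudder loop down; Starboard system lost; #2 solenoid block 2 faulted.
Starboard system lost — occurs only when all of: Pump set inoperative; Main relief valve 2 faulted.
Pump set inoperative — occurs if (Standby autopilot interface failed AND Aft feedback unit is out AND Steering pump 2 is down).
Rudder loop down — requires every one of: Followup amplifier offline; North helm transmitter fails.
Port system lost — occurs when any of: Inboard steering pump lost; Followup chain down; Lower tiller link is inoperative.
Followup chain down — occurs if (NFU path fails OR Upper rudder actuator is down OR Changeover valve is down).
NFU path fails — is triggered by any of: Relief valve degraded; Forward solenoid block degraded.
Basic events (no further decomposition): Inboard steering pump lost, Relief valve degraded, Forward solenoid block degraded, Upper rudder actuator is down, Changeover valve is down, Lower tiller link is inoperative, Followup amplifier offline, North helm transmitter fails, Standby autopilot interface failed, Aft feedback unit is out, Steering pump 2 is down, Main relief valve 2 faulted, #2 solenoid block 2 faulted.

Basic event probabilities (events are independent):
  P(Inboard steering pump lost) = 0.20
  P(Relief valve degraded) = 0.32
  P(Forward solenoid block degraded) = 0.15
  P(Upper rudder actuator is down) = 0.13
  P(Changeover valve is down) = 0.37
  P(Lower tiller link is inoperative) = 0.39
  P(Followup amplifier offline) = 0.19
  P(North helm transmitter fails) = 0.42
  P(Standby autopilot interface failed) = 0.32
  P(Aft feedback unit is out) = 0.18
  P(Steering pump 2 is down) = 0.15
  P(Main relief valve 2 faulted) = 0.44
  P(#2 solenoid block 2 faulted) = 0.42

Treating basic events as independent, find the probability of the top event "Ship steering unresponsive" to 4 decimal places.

P(NFU path fails) [OR] = 1 − (1−0.32) × (1−0.15) = 0.422000
P(Followup chain down) [OR] = 1 − (1−0.422000) × (1−0.13) × (1−0.37) = 0.683198
P(Port system lost) [OR] = 1 − (1−0.20) × (1−0.683198) × (1−0.39) = 0.845401
P(Rudder loop down) [AND] = 0.19 × 0.42 = 0.079800
P(Pump set inoperative) [AND] = 0.32 × 0.18 × 0.15 = 0.008640
P(Starboard system lost) [AND] = 0.008640 × 0.44 = 0.003802
P(Ship steering unresponsive) [OR] = 1 − (1−0.845401) × (1−0.079800) × (1−0.003802) × (1−0.42) = 0.917802
Rounded to 4 decimal places: P(Ship steering unresponsive) ≈ 0.9178.

0.9178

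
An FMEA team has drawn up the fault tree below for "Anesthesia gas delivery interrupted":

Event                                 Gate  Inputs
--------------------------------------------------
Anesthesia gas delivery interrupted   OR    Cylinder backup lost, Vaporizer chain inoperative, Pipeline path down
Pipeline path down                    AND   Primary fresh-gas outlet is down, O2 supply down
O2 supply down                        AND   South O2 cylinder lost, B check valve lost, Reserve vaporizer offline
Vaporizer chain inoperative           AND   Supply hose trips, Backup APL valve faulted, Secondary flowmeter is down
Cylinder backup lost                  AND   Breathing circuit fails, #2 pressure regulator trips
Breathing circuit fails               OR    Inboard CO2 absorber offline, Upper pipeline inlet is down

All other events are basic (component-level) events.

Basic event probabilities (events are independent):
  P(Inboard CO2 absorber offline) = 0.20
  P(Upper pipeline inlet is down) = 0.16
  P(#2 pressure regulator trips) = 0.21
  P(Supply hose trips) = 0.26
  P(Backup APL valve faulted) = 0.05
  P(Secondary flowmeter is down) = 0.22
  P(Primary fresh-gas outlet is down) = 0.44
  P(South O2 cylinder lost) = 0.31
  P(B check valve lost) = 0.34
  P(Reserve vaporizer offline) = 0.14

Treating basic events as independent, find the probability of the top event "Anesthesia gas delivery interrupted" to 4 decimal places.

0.0776

P(Breathing circuit fails) [OR] = 1 − (1−0.20) × (1−0.16) = 0.328000
P(Cylinder backup lost) [AND] = 0.328000 × 0.21 = 0.068880
P(Vaporizer chain inoperative) [AND] = 0.26 × 0.05 × 0.22 = 0.002860
P(O2 supply down) [AND] = 0.31 × 0.34 × 0.14 = 0.014756
P(Pipeline path down) [AND] = 0.44 × 0.014756 = 0.006493
P(Anesthesia gas delivery interrupted) [OR] = 1 − (1−0.068880) × (1−0.002860) × (1−0.006493) = 0.077571
Rounded to 4 decimal places: P(Anesthesia gas delivery interrupted) ≈ 0.0776.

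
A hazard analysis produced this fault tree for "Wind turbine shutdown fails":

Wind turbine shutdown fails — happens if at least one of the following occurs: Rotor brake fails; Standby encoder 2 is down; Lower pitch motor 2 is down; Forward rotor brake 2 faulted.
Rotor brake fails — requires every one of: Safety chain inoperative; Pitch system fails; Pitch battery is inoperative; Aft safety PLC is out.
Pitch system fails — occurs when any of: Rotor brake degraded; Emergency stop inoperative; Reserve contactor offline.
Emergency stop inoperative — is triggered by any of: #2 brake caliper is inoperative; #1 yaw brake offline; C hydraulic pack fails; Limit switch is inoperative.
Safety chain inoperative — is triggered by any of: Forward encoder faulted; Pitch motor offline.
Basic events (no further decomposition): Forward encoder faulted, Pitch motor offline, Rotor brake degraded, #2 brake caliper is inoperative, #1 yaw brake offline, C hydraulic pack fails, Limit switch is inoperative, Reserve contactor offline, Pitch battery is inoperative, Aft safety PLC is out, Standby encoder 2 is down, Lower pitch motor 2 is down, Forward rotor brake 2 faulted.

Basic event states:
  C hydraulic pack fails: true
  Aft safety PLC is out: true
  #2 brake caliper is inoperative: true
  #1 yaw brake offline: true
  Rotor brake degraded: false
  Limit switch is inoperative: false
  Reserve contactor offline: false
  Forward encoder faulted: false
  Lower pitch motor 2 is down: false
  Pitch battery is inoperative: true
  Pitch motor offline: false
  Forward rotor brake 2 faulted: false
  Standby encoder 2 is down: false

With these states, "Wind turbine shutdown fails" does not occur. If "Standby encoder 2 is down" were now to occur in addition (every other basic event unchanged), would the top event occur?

Counterfactual: set "Standby encoder 2 is down" to occurred.
Safety chain inoperative [OR]: Forward encoder faulted=not, Pitch motor offline=not → no input occurs → does not occur.
Emergency stop inoperative [OR]: #2 brake caliper is inoperative=occurs, #1 yaw brake offline=occurs, C hydraulic pack fails=occurs, Limit switch is inoperative=not → at least one input occurs → occurs.
Pitch system fails [OR]: Rotor brake degraded=not, Emergency stop inoperative=occurs, Reserve contactor offline=not → at least one input occurs → occurs.
Rotor brake fails [AND]: Safety chain inoperative=not, Pitch system fails=occurs, Pitch battery is inoperative=occurs, Aft safety PLC is out=occurs → not all inputs occur → does not occur.
Wind turbine shutdown fails [OR]: Rotor brake fails=not, Standby encoder 2 is down=occurs, Lower pitch motor 2 is down=not, Forward rotor brake 2 faulted=not → at least one input occurs → occurs.

Yes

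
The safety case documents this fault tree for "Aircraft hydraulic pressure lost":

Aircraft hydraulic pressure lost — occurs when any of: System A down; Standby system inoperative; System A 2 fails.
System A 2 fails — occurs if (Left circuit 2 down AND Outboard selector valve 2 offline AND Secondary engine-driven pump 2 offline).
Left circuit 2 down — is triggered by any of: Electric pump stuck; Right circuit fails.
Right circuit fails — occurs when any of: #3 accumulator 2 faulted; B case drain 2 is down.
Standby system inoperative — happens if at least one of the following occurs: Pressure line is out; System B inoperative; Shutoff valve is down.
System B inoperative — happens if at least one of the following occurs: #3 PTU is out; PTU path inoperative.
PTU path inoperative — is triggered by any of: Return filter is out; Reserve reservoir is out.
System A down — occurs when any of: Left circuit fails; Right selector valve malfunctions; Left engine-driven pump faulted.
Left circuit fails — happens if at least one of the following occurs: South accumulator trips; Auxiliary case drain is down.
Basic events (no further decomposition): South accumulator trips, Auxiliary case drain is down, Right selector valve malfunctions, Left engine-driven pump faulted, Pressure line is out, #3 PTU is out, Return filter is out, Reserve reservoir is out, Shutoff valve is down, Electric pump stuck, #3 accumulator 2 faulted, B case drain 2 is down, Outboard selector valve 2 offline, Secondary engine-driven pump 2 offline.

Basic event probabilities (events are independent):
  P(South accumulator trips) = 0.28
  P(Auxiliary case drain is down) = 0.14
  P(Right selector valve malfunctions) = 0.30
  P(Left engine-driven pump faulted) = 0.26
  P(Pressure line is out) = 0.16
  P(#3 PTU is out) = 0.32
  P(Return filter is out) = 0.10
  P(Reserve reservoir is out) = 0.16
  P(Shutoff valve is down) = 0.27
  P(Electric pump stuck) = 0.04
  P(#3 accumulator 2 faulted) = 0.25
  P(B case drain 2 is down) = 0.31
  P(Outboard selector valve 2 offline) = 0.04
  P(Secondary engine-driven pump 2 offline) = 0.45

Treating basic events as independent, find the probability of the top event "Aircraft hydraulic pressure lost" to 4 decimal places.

P(Left circuit fails) [OR] = 1 − (1−0.28) × (1−0.14) = 0.380800
P(System A down) [OR] = 1 − (1−0.380800) × (1−0.30) × (1−0.26) = 0.679254
P(PTU path inoperative) [OR] = 1 − (1−0.10) × (1−0.16) = 0.244000
P(System B inoperative) [OR] = 1 − (1−0.32) × (1−0.244000) = 0.485920
P(Standby system inoperative) [OR] = 1 − (1−0.16) × (1−0.485920) × (1−0.27) = 0.684766
P(Right circuit fails) [OR] = 1 − (1−0.25) × (1−0.31) = 0.482500
P(Left circuit 2 down) [OR] = 1 − (1−0.04) × (1−0.482500) = 0.503200
P(System A 2 fails) [AND] = 0.503200 × 0.04 × 0.45 = 0.009058
P(Aircraft hydraulic pressure lost) [OR] = 1 − (1−0.679254) × (1−0.684766) × (1−0.009058) = 0.899806
Rounded to 4 decimal places: P(Aircraft hydraulic pressure lost) ≈ 0.8998.

0.8998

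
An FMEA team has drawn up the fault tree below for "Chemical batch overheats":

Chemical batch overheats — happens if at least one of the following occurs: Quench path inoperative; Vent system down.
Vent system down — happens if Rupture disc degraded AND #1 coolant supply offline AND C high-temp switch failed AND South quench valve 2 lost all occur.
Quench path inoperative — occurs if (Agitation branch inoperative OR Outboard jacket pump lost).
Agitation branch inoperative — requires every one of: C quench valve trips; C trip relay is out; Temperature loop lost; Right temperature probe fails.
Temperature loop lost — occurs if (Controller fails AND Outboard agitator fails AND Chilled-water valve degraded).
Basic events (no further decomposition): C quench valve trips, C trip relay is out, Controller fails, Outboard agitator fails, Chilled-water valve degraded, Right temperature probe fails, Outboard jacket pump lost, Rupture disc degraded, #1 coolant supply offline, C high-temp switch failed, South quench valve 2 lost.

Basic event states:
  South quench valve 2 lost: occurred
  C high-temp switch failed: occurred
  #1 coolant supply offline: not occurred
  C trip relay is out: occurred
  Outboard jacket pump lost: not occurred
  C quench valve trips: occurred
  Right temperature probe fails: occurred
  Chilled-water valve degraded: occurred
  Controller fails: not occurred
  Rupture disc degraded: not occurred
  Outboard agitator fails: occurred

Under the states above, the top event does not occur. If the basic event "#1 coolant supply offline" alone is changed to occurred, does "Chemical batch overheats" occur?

No

Counterfactual: set "#1 coolant supply offline" to occurred.
Temperature loop lost [AND]: Controller fails=not, Outboard agitator fails=occurs, Chilled-water valve degraded=occurs → not all inputs occur → does not occur.
Agitation branch inoperative [AND]: C quench valve trips=occurs, C trip relay is out=occurs, Temperature loop lost=not, Right temperature probe fails=occurs → not all inputs occur → does not occur.
Quench path inoperative [OR]: Agitation branch inoperative=not, Outboard jacket pump lost=not → no input occurs → does not occur.
Vent system down [AND]: Rupture disc degraded=not, #1 coolant supply offline=occurs, C high-temp switch failed=occurs, South quench valve 2 lost=occurs → not all inputs occur → does not occur.
Chemical batch overheats [OR]: Quench path inoperative=not, Vent system down=not → no input occurs → does not occur.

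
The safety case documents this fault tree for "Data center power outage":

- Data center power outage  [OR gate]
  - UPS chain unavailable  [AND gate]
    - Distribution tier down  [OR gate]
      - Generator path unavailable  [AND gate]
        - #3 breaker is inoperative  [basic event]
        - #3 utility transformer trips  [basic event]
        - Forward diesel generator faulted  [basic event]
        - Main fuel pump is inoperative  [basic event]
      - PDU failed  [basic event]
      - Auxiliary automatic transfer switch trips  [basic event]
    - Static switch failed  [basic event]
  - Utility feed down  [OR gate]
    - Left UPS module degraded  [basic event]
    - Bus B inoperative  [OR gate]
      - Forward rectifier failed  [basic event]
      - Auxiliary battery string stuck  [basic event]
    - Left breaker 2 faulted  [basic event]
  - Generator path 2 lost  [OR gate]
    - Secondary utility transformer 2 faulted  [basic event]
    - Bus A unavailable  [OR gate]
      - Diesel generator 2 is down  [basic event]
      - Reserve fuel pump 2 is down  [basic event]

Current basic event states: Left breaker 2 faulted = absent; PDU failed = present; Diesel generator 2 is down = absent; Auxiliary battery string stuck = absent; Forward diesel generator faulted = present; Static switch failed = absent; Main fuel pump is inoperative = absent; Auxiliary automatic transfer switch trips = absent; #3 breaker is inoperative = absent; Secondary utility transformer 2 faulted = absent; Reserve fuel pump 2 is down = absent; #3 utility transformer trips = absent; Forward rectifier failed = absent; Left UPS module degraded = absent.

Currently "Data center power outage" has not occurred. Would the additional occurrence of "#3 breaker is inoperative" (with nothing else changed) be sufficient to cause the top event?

No

Counterfactual: set "#3 breaker is inoperative" to occurred.
Generator path unavailable [AND]: #3 breaker is inoperative=occurs, #3 utility transformer trips=not, Forward diesel generator faulted=occurs, Main fuel pump is inoperative=not → not all inputs occur → does not occur.
Distribution tier down [OR]: Generator path unavailable=not, PDU failed=occurs, Auxiliary automatic transfer switch trips=not → at least one input occurs → occurs.
UPS chain unavailable [AND]: Distribution tier down=occurs, Static switch failed=not → not all inputs occur → does not occur.
Bus B inoperative [OR]: Forward rectifier failed=not, Auxiliary battery string stuck=not → no input occurs → does not occur.
Utility feed down [OR]: Left UPS module degraded=not, Bus B inoperative=not, Left breaker 2 faulted=not → no input occurs → does not occur.
Bus A unavailable [OR]: Diesel generator 2 is down=not, Reserve fuel pump 2 is down=not → no input occurs → does not occur.
Generator path 2 lost [OR]: Secondary utility transformer 2 faulted=not, Bus A unavailable=not → no input occurs → does not occur.
Data center power outage [OR]: UPS chain unavailable=not, Utility feed down=not, Generator path 2 lost=not → no input occurs → does not occur.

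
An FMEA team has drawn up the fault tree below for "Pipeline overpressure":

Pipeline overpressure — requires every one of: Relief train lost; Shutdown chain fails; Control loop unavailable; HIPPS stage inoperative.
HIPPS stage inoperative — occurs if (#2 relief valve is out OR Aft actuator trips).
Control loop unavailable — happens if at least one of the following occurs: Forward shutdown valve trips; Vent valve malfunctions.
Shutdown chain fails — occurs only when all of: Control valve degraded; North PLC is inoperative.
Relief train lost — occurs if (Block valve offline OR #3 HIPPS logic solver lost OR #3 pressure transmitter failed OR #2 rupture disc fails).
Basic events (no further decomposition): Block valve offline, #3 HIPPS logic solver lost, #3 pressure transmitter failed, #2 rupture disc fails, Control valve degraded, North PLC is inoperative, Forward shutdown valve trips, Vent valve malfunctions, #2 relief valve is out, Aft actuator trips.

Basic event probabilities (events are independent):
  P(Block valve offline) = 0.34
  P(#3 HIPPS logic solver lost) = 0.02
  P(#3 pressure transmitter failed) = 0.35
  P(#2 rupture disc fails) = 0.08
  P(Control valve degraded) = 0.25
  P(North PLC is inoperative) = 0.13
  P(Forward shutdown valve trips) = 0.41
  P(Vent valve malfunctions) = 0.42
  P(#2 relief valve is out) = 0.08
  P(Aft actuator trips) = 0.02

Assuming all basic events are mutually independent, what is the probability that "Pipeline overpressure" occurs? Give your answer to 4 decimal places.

P(Relief train lost) [OR] = 1 − (1−0.34) × (1−0.02) × (1−0.35) × (1−0.08) = 0.613214
P(Shutdown chain fails) [AND] = 0.25 × 0.13 = 0.032500
P(Control loop unavailable) [OR] = 1 − (1−0.41) × (1−0.42) = 0.657800
P(HIPPS stage inoperative) [OR] = 1 − (1−0.08) × (1−0.02) = 0.098400
P(Pipeline overpressure) [AND] = 0.613214 × 0.032500 × 0.657800 × 0.098400 = 0.001290
Rounded to 4 decimal places: P(Pipeline overpressure) ≈ 0.0013.

0.0013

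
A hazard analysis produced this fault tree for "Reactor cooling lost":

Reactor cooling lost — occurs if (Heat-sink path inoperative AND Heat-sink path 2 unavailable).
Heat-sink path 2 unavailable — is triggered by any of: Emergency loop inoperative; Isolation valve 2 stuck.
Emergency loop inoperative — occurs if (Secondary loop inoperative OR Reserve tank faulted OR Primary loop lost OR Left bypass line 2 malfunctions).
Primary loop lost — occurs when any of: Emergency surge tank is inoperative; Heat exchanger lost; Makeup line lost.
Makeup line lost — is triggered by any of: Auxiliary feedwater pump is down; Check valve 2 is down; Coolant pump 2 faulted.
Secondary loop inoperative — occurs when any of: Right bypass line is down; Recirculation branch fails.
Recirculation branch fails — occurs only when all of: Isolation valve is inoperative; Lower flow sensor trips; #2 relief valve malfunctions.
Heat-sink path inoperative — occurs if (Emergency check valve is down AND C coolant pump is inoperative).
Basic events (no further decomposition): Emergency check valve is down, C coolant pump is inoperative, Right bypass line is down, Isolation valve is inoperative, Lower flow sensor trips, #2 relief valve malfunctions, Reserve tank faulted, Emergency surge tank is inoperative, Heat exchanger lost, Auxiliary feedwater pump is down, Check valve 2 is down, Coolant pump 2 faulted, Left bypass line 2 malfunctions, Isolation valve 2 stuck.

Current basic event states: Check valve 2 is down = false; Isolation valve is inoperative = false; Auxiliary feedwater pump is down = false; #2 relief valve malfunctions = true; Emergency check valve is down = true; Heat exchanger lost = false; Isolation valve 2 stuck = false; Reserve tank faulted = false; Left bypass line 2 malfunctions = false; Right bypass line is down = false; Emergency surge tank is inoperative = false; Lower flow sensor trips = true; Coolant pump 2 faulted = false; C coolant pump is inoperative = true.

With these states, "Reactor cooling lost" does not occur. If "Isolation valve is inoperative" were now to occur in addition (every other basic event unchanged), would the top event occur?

Yes

Counterfactual: set "Isolation valve is inoperative" to occurred.
Heat-sink path inoperative [AND]: Emergency check valve is down=occurs, C coolant pump is inoperative=occurs → all inputs occur → occurs.
Recirculation branch fails [AND]: Isolation valve is inoperative=occurs, Lower flow sensor trips=occurs, #2 relief valve malfunctions=occurs → all inputs occur → occurs.
Secondary loop inoperative [OR]: Right bypass line is down=not, Recirculation branch fails=occurs → at least one input occurs → occurs.
Makeup line lost [OR]: Auxiliary feedwater pump is down=not, Check valve 2 is down=not, Coolant pump 2 faulted=not → no input occurs → does not occur.
Primary loop lost [OR]: Emergency surge tank is inoperative=not, Heat exchanger lost=not, Makeup line lost=not → no input occurs → does not occur.
Emergency loop inoperative [OR]: Secondary loop inoperative=occurs, Reserve tank faulted=not, Primary loop lost=not, Left bypass line 2 malfunctions=not → at least one input occurs → occurs.
Heat-sink path 2 unavailable [OR]: Emergency loop inoperative=occurs, Isolation valve 2 stuck=not → at least one input occurs → occurs.
Reactor cooling lost [AND]: Heat-sink path inoperative=occurs, Heat-sink path 2 unavailable=occurs → all inputs occur → occurs.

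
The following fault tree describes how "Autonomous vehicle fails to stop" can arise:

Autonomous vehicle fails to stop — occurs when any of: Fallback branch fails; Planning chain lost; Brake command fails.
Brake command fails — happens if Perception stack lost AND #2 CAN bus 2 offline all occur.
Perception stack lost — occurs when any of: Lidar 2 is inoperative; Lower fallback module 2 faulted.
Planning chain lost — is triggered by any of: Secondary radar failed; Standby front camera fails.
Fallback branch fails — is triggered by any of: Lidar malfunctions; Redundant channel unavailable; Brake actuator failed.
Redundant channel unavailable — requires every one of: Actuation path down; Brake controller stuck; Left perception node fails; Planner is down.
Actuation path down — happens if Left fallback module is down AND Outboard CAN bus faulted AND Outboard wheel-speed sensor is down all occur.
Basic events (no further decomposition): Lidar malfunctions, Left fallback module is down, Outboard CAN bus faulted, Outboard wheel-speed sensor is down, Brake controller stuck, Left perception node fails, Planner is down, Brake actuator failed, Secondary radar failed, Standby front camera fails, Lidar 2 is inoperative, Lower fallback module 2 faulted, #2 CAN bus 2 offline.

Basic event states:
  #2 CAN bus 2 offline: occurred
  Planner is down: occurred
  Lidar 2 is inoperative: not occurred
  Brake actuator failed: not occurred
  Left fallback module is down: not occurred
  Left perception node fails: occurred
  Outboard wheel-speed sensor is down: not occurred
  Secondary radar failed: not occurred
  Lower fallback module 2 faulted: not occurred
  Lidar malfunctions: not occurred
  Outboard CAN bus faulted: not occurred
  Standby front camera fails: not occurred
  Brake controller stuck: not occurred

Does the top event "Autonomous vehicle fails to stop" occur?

Actuation path down [AND]: Left fallback module is down=not, Outboard CAN bus faulted=not, Outboard wheel-speed sensor is down=not → not all inputs occur → does not occur.
Redundant channel unavailable [AND]: Actuation path down=not, Brake controller stuck=not, Left perception node fails=occurs, Planner is down=occurs → not all inputs occur → does not occur.
Fallback branch fails [OR]: Lidar malfunctions=not, Redundant channel unavailable=not, Brake actuator failed=not → no input occurs → does not occur.
Planning chain lost [OR]: Secondary radar failed=not, Standby front camera fails=not → no input occurs → does not occur.
Perception stack lost [OR]: Lidar 2 is inoperative=not, Lower fallback module 2 faulted=not → no input occurs → does not occur.
Brake command fails [AND]: Perception stack lost=not, #2 CAN bus 2 offline=occurs → not all inputs occur → does not occur.
Autonomous vehicle fails to stop [OR]: Fallback branch fails=not, Planning chain lost=not, Brake command fails=not → no input occurs → does not occur.

No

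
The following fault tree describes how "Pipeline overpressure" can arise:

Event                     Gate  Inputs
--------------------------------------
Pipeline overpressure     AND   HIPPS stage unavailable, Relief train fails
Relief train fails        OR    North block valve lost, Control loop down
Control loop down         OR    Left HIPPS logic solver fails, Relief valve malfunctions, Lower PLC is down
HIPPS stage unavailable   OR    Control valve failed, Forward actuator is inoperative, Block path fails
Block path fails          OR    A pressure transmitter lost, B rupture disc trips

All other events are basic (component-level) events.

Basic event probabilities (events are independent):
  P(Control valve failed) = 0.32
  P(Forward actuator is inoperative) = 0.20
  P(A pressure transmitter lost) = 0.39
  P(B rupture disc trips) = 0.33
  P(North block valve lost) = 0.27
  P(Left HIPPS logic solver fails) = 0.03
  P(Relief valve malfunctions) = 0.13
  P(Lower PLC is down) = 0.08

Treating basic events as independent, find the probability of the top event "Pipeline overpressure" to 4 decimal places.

P(Block path fails) [OR] = 1 − (1−0.39) × (1−0.33) = 0.591300
P(HIPPS stage unavailable) [OR] = 1 − (1−0.32) × (1−0.20) × (1−0.591300) = 0.777667
P(Control loop down) [OR] = 1 − (1−0.03) × (1−0.13) × (1−0.08) = 0.223612
P(Relief train fails) [OR] = 1 − (1−0.27) × (1−0.223612) = 0.433237
P(Pipeline overpressure) [AND] = 0.777667 × 0.433237 = 0.336914
Rounded to 4 decimal places: P(Pipeline overpressure) ≈ 0.3369.

0.3369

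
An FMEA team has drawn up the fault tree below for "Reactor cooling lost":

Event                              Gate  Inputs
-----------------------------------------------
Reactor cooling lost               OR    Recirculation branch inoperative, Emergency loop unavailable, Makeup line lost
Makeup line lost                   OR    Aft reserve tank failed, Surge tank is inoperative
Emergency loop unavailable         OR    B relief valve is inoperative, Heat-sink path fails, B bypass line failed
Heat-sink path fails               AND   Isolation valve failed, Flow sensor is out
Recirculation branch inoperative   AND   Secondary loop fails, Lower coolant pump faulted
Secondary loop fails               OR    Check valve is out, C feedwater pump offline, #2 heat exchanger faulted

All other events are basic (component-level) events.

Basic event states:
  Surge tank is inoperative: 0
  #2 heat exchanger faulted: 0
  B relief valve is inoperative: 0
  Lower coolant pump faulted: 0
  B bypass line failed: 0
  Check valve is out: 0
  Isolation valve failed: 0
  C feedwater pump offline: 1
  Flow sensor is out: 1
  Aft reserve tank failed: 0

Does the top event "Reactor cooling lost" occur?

Secondary loop fails [OR]: Check valve is out=not, C feedwater pump offline=occurs, #2 heat exchanger faulted=not → at least one input occurs → occurs.
Recirculation branch inoperative [AND]: Secondary loop fails=occurs, Lower coolant pump faulted=not → not all inputs occur → does not occur.
Heat-sink path fails [AND]: Isolation valve failed=not, Flow sensor is out=occurs → not all inputs occur → does not occur.
Emergency loop unavailable [OR]: B relief valve is inoperative=not, Heat-sink path fails=not, B bypass line failed=not → no input occurs → does not occur.
Makeup line lost [OR]: Aft reserve tank failed=not, Surge tank is inoperative=not → no input occurs → does not occur.
Reactor cooling lost [OR]: Recirculation branch inoperative=not, Emergency loop unavailable=not, Makeup line lost=not → no input occurs → does not occur.

No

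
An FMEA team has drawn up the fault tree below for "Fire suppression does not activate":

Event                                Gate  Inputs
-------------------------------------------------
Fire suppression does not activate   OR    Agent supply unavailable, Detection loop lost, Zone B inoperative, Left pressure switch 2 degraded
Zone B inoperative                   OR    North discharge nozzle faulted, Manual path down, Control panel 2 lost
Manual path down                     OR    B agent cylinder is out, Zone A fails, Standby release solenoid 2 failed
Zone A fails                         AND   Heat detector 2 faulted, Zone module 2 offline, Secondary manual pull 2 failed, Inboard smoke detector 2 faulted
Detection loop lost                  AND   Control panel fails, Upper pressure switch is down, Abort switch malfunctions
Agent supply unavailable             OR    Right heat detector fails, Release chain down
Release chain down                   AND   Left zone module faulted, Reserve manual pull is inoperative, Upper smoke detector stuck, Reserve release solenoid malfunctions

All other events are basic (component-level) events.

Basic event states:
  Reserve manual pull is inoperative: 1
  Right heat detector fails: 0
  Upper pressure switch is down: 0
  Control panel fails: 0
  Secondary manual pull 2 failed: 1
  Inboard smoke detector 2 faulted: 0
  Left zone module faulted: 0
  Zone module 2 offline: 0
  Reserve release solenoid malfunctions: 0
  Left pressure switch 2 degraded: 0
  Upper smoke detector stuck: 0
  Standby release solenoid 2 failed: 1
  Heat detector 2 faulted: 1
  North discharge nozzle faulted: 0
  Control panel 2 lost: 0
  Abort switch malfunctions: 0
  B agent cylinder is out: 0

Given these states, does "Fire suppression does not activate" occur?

Yes

Release chain down [AND]: Left zone module faulted=not, Reserve manual pull is inoperative=occurs, Upper smoke detector stuck=not, Reserve release solenoid malfunctions=not → not all inputs occur → does not occur.
Agent supply unavailable [OR]: Right heat detector fails=not, Release chain down=not → no input occurs → does not occur.
Detection loop lost [AND]: Control panel fails=not, Upper pressure switch is down=not, Abort switch malfunctions=not → not all inputs occur → does not occur.
Zone A fails [AND]: Heat detector 2 faulted=occurs, Zone module 2 offline=not, Secondary manual pull 2 failed=occurs, Inboard smoke detector 2 faulted=not → not all inputs occur → does not occur.
Manual path down [OR]: B agent cylinder is out=not, Zone A fails=not, Standby release solenoid 2 failed=occurs → at least one input occurs → occurs.
Zone B inoperative [OR]: North discharge nozzle faulted=not, Manual path down=occurs, Control panel 2 lost=not → at least one input occurs → occurs.
Fire suppression does not activate [OR]: Agent supply unavailable=not, Detection loop lost=not, Zone B inoperative=occurs, Left pressure switch 2 degraded=not → at least one input occurs → occurs.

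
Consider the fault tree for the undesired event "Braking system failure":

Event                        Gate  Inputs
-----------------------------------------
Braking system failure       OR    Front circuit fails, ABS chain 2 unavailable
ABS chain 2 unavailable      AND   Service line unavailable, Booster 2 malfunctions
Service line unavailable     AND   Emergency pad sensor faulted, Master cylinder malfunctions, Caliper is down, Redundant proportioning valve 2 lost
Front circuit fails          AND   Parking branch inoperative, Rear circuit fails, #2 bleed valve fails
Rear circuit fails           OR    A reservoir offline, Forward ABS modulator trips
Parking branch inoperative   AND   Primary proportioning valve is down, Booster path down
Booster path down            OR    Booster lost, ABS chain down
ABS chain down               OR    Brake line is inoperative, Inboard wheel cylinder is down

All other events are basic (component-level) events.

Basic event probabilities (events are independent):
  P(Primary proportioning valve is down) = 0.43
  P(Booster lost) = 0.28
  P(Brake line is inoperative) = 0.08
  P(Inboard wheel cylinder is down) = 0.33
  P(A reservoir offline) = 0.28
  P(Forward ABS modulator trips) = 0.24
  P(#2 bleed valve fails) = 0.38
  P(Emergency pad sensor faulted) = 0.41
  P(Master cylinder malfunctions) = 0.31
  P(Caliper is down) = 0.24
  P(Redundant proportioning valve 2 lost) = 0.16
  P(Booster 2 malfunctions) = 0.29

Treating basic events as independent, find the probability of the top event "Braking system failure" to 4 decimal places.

P(ABS chain down) [OR] = 1 − (1−0.08) × (1−0.33) = 0.383600
P(Booster path down) [OR] = 1 − (1−0.28) × (1−0.383600) = 0.556192
P(Parking branch inoperative) [AND] = 0.43 × 0.556192 = 0.239163
P(Rear circuit fails) [OR] = 1 − (1−0.28) × (1−0.24) = 0.452800
P(Front circuit fails) [AND] = 0.239163 × 0.452800 × 0.38 = 0.041151
P(Service line unavailable) [AND] = 0.41 × 0.31 × 0.24 × 0.16 = 0.004881
P(ABS chain 2 unavailable) [AND] = 0.004881 × 0.29 = 0.001415
P(Braking system failure) [OR] = 1 − (1−0.041151) × (1−0.001415) = 0.042508
Rounded to 4 decimal places: P(Braking system failure) ≈ 0.0425.

0.0425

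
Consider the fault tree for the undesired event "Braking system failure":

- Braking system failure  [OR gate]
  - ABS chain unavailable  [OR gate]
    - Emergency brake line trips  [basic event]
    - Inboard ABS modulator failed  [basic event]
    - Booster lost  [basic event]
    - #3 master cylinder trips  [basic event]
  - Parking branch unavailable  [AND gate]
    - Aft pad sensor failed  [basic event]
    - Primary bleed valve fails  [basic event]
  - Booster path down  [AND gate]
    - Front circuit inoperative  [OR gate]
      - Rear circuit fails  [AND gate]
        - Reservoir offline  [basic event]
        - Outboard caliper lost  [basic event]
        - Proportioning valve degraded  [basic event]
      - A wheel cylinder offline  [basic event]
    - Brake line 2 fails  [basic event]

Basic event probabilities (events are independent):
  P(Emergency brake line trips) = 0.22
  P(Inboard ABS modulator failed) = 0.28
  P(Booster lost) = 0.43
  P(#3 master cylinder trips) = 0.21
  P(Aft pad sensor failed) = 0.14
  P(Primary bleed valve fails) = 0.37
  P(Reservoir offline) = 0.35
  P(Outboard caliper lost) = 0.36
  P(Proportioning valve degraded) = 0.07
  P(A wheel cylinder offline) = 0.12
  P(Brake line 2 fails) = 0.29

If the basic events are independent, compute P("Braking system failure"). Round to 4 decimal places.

0.7691

P(ABS chain unavailable) [OR] = 1 − (1−0.22) × (1−0.28) × (1−0.43) × (1−0.21) = 0.747112
P(Parking branch unavailable) [AND] = 0.14 × 0.37 = 0.051800
P(Rear circuit fails) [AND] = 0.35 × 0.36 × 0.07 = 0.008820
P(Front circuit inoperative) [OR] = 1 − (1−0.008820) × (1−0.12) = 0.127762
P(Booster path down) [AND] = 0.127762 × 0.29 = 0.037051
P(Braking system failure) [OR] = 1 − (1−0.747112) × (1−0.051800) × (1−0.037051) = 0.769096
Rounded to 4 decimal places: P(Braking system failure) ≈ 0.7691.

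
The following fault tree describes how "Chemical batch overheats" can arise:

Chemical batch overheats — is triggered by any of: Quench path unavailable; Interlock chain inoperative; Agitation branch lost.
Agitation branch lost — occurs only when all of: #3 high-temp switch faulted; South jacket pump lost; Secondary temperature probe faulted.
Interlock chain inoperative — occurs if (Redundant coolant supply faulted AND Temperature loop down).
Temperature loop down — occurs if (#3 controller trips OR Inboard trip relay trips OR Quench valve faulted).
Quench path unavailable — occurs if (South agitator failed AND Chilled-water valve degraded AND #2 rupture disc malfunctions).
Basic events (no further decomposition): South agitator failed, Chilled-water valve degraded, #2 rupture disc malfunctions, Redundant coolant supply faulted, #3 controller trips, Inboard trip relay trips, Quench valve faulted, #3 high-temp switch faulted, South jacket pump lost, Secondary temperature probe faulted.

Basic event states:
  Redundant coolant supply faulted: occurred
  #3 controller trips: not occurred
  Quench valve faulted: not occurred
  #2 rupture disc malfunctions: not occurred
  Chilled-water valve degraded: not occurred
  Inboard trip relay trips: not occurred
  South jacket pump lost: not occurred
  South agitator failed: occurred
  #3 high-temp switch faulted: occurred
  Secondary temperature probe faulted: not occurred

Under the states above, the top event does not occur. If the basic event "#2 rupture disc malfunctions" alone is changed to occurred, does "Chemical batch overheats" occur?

No

Counterfactual: set "#2 rupture disc malfunctions" to occurred.
Quench path unavailable [AND]: South agitator failed=occurs, Chilled-water valve degraded=not, #2 rupture disc malfunctions=occurs → not all inputs occur → does not occur.
Temperature loop down [OR]: #3 controller trips=not, Inboard trip relay trips=not, Quench valve faulted=not → no input occurs → does not occur.
Interlock chain inoperative [AND]: Redundant coolant supply faulted=occurs, Temperature loop down=not → not all inputs occur → does not occur.
Agitation branch lost [AND]: #3 high-temp switch faulted=occurs, South jacket pump lost=not, Secondary temperature probe faulted=not → not all inputs occur → does not occur.
Chemical batch overheats [OR]: Quench path unavailable=not, Interlock chain inoperative=not, Agitation branch lost=not → no input occurs → does not occur.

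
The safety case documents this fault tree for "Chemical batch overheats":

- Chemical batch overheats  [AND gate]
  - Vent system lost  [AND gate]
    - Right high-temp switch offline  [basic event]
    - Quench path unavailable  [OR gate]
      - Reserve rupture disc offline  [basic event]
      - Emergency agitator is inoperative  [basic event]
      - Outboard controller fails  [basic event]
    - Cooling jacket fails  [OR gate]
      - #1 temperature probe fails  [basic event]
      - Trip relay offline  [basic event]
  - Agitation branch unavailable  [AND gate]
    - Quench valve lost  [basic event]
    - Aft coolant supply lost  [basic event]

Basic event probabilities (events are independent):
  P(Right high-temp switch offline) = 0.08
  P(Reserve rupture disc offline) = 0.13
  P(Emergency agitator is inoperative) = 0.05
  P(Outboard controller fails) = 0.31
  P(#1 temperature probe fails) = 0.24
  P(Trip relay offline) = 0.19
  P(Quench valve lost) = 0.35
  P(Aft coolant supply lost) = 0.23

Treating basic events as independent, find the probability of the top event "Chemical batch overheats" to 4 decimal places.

0.0011

P(Quench path unavailable) [OR] = 1 − (1−0.13) × (1−0.05) × (1−0.31) = 0.429715
P(Cooling jacket fails) [OR] = 1 − (1−0.24) × (1−0.19) = 0.384400
P(Vent system lost) [AND] = 0.08 × 0.429715 × 0.384400 = 0.013215
P(Agitation branch unavailable) [AND] = 0.35 × 0.23 = 0.080500
P(Chemical batch overheats) [AND] = 0.013215 × 0.080500 = 0.001064
Rounded to 4 decimal places: P(Chemical batch overheats) ≈ 0.0011.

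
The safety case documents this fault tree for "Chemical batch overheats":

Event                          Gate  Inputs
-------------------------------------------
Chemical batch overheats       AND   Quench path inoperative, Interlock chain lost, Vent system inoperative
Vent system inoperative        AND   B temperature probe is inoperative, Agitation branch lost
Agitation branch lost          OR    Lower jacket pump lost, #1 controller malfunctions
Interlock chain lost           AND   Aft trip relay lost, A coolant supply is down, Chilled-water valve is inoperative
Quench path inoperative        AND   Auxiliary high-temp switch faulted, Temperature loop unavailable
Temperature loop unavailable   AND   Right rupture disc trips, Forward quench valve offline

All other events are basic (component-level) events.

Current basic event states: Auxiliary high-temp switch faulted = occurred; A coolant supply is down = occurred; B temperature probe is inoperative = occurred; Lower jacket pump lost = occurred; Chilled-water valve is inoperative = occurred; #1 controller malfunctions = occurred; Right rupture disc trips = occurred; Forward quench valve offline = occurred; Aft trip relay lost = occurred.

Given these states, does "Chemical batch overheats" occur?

Temperature loop unavailable [AND]: Right rupture disc trips=occurs, Forward quench valve offline=occurs → all inputs occur → occurs.
Quench path inoperative [AND]: Auxiliary high-temp switch faulted=occurs, Temperature loop unavailable=occurs → all inputs occur → occurs.
Interlock chain lost [AND]: Aft trip relay lost=occurs, A coolant supply is down=occurs, Chilled-water valve is inoperative=occurs → all inputs occur → occurs.
Agitation branch lost [OR]: Lower jacket pump lost=occurs, #1 controller malfunctions=occurs → at least one input occurs → occurs.
Vent system inoperative [AND]: B temperature probe is inoperative=occurs, Agitation branch lost=occurs → all inputs occur → occurs.
Chemical batch overheats [AND]: Quench path inoperative=occurs, Interlock chain lost=occurs, Vent system inoperative=occurs → all inputs occur → occurs.

Yes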